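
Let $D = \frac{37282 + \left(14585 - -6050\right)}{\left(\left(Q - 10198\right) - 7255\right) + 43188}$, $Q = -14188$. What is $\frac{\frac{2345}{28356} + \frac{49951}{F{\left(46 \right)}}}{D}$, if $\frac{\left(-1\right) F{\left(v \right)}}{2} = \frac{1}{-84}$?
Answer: $\frac{228974106687753}{547431484} \approx 4.1827 \cdot 10^{5}$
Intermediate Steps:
$F{\left(v \right)} = \frac{1}{42}$ ($F{\left(v \right)} = - \frac{2}{-84} = \left(-2\right) \left(- \frac{1}{84}\right) = \frac{1}{42}$)
$D = \frac{57917}{11547}$ ($D = \frac{37282 + \left(14585 - -6050\right)}{\left(\left(-14188 - 10198\right) - 7255\right) + 43188} = \frac{37282 + \left(14585 + 6050\right)}{\left(-24386 - 7255\right) + 43188} = \frac{37282 + 20635}{-31641 + 43188} = \frac{57917}{11547} \approx 5.0158$)
$\frac{\frac{2345}{28356} + \frac{49951}{F{\left(46 \right)}}}{D} = \frac{\frac{2345}{28356} + 49951 \frac{1}{\frac{1}{42}}}{\frac{57917}{11547}} = \left(2345 \cdot \frac{1}{28356} + 49951 \cdot 42\right) \frac{11547}{57917} = \left(\frac{2345}{28356} + 2097942\right) \frac{11547}{57917} = \frac{59489245697}{28356} \cdot \frac{11547}{57917} = \frac{228974106687753}{547431484}$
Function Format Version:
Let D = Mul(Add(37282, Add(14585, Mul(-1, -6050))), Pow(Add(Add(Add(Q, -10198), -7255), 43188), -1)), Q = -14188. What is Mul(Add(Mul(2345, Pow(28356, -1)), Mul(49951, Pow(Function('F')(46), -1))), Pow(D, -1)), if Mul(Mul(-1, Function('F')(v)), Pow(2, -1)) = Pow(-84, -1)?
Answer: Rational(228974106687753, 547431484) ≈ 4.1827e+5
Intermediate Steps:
Function('F')(v) = Rational(1, 42) (Function('F')(v) = Mul(-2, Pow(-84, -1)) = Mul(-2, Rational(-1, 84)) = Rational(1, 42))
D = Rational(57917, 11547) (D = Mul(Add(37282, Add(14585, Mul(-1, -6050))), Pow(Add(Add(Add(-14188, -10198), -7255), 43188), -1)) = Mul(Add(37282, Add(14585, 6050)), Pow(Add(Add(-24386, -7255), 43188), -1)) = Mul(Add(37282, 20635), Pow(Add(-31641, 43188), -1)) = Mul(57917, Pow(11547, -1)) = Mul(57917, Rational(1, 11547)) = Rational(57917, 11547) ≈ 5.0158)
Mul(Add(Mul(2345, Pow(28356, -1)), Mul(49951, Pow(Function('F')(46), -1))), Pow(D, -1)) = Mul(Add(Mul(2345, Pow(28356, -1)), Mul(49951, Pow(Rational(1, 42), -1))), Pow(Rational(57917, 11547), -1)) = Mul(Add(Mul(2345, Rational(1, 28356)), Mul(49951, 42)), Rational(11547, 57917)) = Mul(Add(Rational(2345, 28356), 2097942), Rational(11547, 57917)) = Mul(Rational(59489245697, 28356), Rational(11547, 57917)) = Rational(228974106687753, 547431484)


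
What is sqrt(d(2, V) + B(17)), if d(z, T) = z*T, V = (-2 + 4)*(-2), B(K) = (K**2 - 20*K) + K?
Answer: I*sqrt(42) ≈ 6.4807*I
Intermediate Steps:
B(K) = K**2 - 19*K
V = -4 (V = 2*(-2) = -4)
d(z, T) = T*z
sqrt(d(2, V) + B(17)) = sqrt(-4*2 + 17*(-19 + 17)) = sqrt(-8 + 17*(-2)) = sqrt(-8 - 34) = sqrt(-42) = I*sqrt(42)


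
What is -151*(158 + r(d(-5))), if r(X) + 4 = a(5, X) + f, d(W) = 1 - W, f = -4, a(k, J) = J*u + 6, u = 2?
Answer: -25368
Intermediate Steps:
a(k, J) = 6 + 2*J (a(k, J) = J*2 + 6 = 2*J + 6 = 6 + 2*J)
r(X) = -2 + 2*X (r(X) = -4 + ((6 + 2*X) - 4) = -4 + (2 + 2*X) = -2 + 2*X)
-151*(158 + r(d(-5))) = -151*(158 + (-2 + 2*(1 - 1*(-5)))) = -151*(158 + (-2 + 2*(1 + 5))) = -151*(158 + (-2 + 2*6)) = -151*(158 + (-2 + 12)) = -151*(158 + 10) = -151*168 = -25368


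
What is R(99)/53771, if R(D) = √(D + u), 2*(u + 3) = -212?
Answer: I*√10/53771 ≈ 5.881e-5*I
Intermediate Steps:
u = -109 (u = -3 + (½)*(-212) = -3 - 106 = -109)
R(D) = √(-109 + D) (R(D) = √(D - 109) = √(-109 + D))
R(99)/53771 = √(-109 + 99)/53771 = √(-10)*(1/53771) = (I*√10)*(1/53771) = I*√10/53771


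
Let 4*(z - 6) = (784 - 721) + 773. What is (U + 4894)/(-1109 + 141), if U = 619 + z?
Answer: -716/121 ≈ -5.9174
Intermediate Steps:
z = 215 (z = 6 + ((784 - 721) + 773)/4 = 6 + (63 + 773)/4 = 6 + (¼)*836 = 6 + 209 = 215)
U = 834 (U = 619 + 215 = 834)
(U + 4894)/(-1109 + 141) = (834 + 4894)/(-1109 + 141) = 5728/(-968) = 5728*(-1/968) = -716/121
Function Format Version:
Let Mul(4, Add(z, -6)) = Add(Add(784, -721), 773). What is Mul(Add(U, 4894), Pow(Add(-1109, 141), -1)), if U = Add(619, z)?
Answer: Rational(-716, 121) ≈ -5.9174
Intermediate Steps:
z = 215 (z = Add(6, Mul(Rational(1, 4), Add(Add(784, -721), 773))) = Add(6, Mul(Rational(1, 4), Add(63, 773))) = Add(6, Mul(Rational(1, 4), 836)) = Add(6, 209) = 215)
U = 834 (U = Add(619, 215) = 834)
Mul(Add(U, 4894), Pow(Add(-1109, 141), -1)) = Mul(Add(834, 4894), Pow(Add(-1109, 141), -1)) = Mul(5728, Pow(-968, -1)) = Mul(5728, Rational(-1, 968)) = Rational(-716, 121)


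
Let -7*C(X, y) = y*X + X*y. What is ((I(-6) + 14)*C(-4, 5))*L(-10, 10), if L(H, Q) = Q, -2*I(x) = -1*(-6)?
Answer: 4400/7 ≈ 628.57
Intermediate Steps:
I(x) = -3 (I(x) = -(-1)*(-6)/2 = -½*6 = -3)
C(X, y) = -2*X*y/7 (C(X, y) = -(y*X + X*y)/7 = -(X*y + X*y)/7 = -2*X*y/7)
((I(-6) + 14)*C(-4, 5))*L(-10, 10) = ((-3 + 14)*(-2/7*(-4)*5))*10 = (11*(40/7))*10 = (440/7)*10 = 4400/7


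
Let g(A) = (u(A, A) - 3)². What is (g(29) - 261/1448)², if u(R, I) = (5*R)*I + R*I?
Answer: 1356103978852696702281/2096704 ≈ 6.4678e+14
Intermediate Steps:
u(R, I) = 6*I*R (u(R, I) = 5*I*R + I*R = 6*I*R)
g(A) = (-3 + 6*A²)² (g(A) = (6*A*A - 3)² = (6*A² - 3)² = (-3 + 6*A²)²)
(g(29) - 261/1448)² = (9*(-1 + 2*29²)² - 261/1448)² = (9*(-1 + 2*841)² - 261*1/1448)² = (9*(-1 + 1682)² - 261/1448)² = (9*1681² - 261/1448)² = (9*2825761 - 261/1448)² = (25431849 - 261/1448)² = (36825317091/1448)² = 1356103978852696702281/2096704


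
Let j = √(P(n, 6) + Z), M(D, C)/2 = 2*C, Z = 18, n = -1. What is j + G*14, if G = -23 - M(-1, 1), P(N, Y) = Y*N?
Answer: -378 + 2*√3 ≈ -374.54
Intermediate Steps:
M(D, C) = 4*C (M(D, C) = 2*(2*C) = 4*C)
P(N, Y) = N*Y
j = 2*√3 (j = √(-1*6 + 18) = √(-6 + 18) = √12 = 2*√3 ≈ 3.4641)
G = -27 (G = -23 - 4 = -27)
j + G*14 = 2*√3 - 27*14 = 2*√3 - 378 = -378 + 2*√3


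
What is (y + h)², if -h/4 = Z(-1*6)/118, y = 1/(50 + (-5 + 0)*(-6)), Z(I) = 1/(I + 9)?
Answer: 289/200505600 ≈ 1.4414e-6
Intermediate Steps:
Z(I) = 1/(9 + I)
y = 1/80 (y = 1/(50 - 5*(-6)) = 1/(50 + 30) = 1/80 ≈ 0.012500)
h = -2/177 (h = -4/((9 - 1*6)*118) = -4/((9 - 6)*118) = -4/(3*118) = -4*1/354 = -2/177 ≈ -0.011299)
(y + h)² = (1/80 - 2/177)² = (17/14160)² = 289/200505600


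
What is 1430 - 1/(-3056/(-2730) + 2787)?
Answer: 5442268325/3805783 ≈ 1430.0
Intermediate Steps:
1430 - 1/(-3056/(-2730) + 2787) = 1430 - 1/(-3056*(-1/2730) + 2787) = 1430 - 1/(1528/1365 + 2787) = 1430 - 1/3805783/1365 = 1430 - 1*1365/3805783 = 1430 - 1365/3805783 = 5442268325/3805783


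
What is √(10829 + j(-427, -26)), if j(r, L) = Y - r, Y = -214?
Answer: √11042 ≈ 105.08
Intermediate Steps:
j(r, L) = -214 - r
√(10829 + j(-427, -26)) = √(10829 + (-214 - 1*(-427))) = √(10829 + (-214 + 427)) = √(10829 + 213) = √11042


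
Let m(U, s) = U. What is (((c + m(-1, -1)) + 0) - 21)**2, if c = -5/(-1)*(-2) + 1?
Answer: 961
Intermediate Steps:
c = -9 (c = -5*(-1)*(-2) + 1 = 5*(-2) + 1 = -10 + 1 = -9)
(((c + m(-1, -1)) + 0) - 21)**2 = (((-9 - 1) + 0) - 21)**2 = ((-10 + 0) - 21)**2 = (-10 - 21)**2 = (-31)**2 = 961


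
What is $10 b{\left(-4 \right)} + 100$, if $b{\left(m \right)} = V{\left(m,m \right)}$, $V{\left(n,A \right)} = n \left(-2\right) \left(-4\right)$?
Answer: $-220$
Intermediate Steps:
$V{\left(n,A \right)} = 8 n$ ($V{\left(n,A \right)} = - 2 n \left(-4\right) = 8 n$)
$b{\left(m \right)} = 8 m$
$10 b{\left(-4 \right)} + 100 = 10 \cdot 8 \left(-4\right) + 100 = 10 \left(-32\right) + 100 = -320 + 100 = -220$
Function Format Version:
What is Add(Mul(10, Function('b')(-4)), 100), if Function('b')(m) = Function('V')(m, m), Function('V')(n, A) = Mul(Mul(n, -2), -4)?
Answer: -220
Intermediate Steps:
Function('V')(n, A) = Mul(8, n) (Function('V')(n, A) = Mul(Mul(-2, n), -4) = Mul(8, n))
Function('b')(m) = Mul(8, m)
Add(Mul(10, Function('b')(-4)), 100) = Add(Mul(10, Mul(8, -4)), 100) = Add(Mul(10, -32), 100) = Add(-320, 100) = -220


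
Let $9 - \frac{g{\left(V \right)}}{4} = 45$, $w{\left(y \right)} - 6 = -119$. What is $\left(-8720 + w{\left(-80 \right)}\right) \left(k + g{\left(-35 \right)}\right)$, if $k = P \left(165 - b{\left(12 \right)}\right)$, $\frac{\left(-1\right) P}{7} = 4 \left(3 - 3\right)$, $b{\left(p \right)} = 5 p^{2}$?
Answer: $1271952$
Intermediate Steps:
$w{\left(y \right)} = -113$ ($w{\left(y \right)} = 6 - 119 = -113$)
$g{\left(V \right)} = -144$ ($g{\left(V \right)} = 36 - 180 = -144$)
$P = 0$ ($P = - 7 \cdot 4 \left(3 - 3\right) = - 7 \cdot 4 \cdot 0 = \left(-7\right) 0 = 0$)
$k = 0$ ($k = 0 \left(165 - 5 \cdot 12^{2}\right) = 0 \left(165 - 5 \cdot 144\right) = 0 \left(165 - 720\right) = 0 \left(-555\right) = 0$)
$\left(-8720 + w{\left(-80 \right)}\right) \left(k + g{\left(-35 \right)}\right) = \left(-8720 - 113\right) \left(0 - 144\right) = \left(-8833\right) \left(-144\right) = 1271952$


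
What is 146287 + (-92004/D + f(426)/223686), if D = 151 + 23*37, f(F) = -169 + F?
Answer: 5461203140089/37355562 ≈ 1.4620e+5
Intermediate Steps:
D = 1002 (D = 151 + 851 = 1002)
146287 + (-92004/D + f(426)/223686) = 146287 + (-92004/1002 + (-169 + 426)/223686) = 146287 + (-92004*1/1002 + 257*(1/223686)) = 146287 + (-15334/167 + 257/223686) = 146287 - 3429958205/37355562 = 5461203140089/37355562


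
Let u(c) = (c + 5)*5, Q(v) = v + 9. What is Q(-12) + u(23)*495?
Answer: 69297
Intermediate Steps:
Q(v) = 9 + v
u(c) = 25 + 5*c (u(c) = (5 + c)*5 = 25 + 5*c)
Q(-12) + u(23)*495 = (9 - 12) + (25 + 5*23)*495 = -3 + (25 + 115)*495 = -3 + 140*495 = -3 + 69300 = 69297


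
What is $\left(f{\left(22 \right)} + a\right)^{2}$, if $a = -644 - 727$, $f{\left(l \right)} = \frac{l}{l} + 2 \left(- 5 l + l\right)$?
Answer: $2390116$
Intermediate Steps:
$f{\left(l \right)} = 1 - 8 l$ ($f{\left(l \right)} = 1 + 2 \left(- 4 l\right) = 1 - 8 l$)
$a = -1371$
$\left(f{\left(22 \right)} + a\right)^{2} = \left(\left(1 - 176\right) - 1371\right)^{2} = \left(-175 - 1371\right)^{2} = \left(-1546\right)^{2} = 2390116$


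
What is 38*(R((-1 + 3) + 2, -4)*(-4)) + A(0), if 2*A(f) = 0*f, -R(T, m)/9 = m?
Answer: -5472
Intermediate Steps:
R(T, m) = -9*m
A(f) = 0 (A(f) = (0*f)/2 = (½)*0 = 0)
38*(R((-1 + 3) + 2, -4)*(-4)) + A(0) = 38*(-9*(-4)*(-4)) + 0 = 38*(36*(-4)) + 0 = 38*(-144) + 0 = -5472 + 0 = -5472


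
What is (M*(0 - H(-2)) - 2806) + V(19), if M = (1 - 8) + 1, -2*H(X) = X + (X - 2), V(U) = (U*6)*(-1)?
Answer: -2902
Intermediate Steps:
V(U) = -6*U (V(U) = (6*U)*(-1) = -6*U)
H(X) = 1 - X (H(X) = -(X + (X - 2))/2 = -(X + (-2 + X))/2 = -(-2 + 2*X)/2 = 1 - X)
M = -6 (M = -7 + 1 = -6)
(M*(0 - H(-2)) - 2806) + V(19) = (-6*(0 - (1 - 1*(-2))) - 2806) - 6*19 = (-6*(0 - (1 + 2)) - 2806) - 114 = (-6*(0 - 1*3) - 2806) - 114 = (-6*(0 - 3) - 2806) - 114 = (-6*(-3) - 2806) - 114 = (18 - 2806) - 114 = -2788 - 114 = -2902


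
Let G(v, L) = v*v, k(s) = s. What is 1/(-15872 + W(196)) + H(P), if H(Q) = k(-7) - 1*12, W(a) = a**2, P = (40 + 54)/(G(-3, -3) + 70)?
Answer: -428335/22544 ≈ -19.000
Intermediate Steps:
G(v, L) = v**2
P = 94/79 (P = (40 + 54)/((-3)**2 + 70) = 94/(9 + 70) = 94/79 ≈ 1.1899)
H(Q) = -19 (H(Q) = -7 - 1*12 = -7 - 12 = -19)
1/(-15872 + W(196)) + H(P) = 1/(-15872 + 196**2) - 19 = 1/(-15872 + 38416) - 19 = 1/22544 - 19 = -428335/22544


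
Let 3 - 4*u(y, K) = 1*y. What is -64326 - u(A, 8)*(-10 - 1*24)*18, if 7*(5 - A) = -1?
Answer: -452577/7 ≈ -64654.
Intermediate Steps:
A = 36/7 (A = 5 - ⅐*(-1) = 5 + ⅐ = 36/7 ≈ 5.1429)
u(y, K) = ¾ - y/4
-64326 - u(A, 8)*(-10 - 1*24)*18 = -64326 - (¾ - ¼*36/7)*(-10 - 1*24)*18 = -64326 - (¾ - 9/7)*(-10 - 24)*18 = -64326 - (-15/28*(-34))*18 = -64326 - 255*18/14 = -64326 - 1*2295/7 = -64326 - 2295/7 = -452577/7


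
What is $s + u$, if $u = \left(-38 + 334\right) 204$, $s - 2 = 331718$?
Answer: $392104$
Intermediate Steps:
$s = 331720$ ($s = 2 + 331718 = 331720$)
$u = 60384$ ($u = 296 \cdot 204 = 60384$)
$s + u = 331720 + 60384 = 392104$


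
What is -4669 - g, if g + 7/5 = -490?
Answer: -20888/5 ≈ -4177.6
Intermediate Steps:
g = -2457/5 (g = -7/5 - 490 = -2457/5 ≈ -491.40)
-4669 - g = -4669 - 1*(-2457/5) = -4669 + 2457/5 = -20888/5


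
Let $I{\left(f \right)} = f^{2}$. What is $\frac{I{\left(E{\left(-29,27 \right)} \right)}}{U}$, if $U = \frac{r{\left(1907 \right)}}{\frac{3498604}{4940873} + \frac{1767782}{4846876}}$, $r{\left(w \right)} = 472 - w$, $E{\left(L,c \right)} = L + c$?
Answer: $- \frac{5138337222958}{1718254561227169} \approx -0.0029904$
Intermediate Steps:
$U = - \frac{3436509122454338}{2569168611479}$ ($U = \frac{472 - 1907}{\frac{3498604}{4940873} + \frac{1767782}{4846876}} = \frac{472 - 1907}{3498604 \cdot \frac{1}{4940873} + 1767782 \cdot \frac{1}{4846876}} = - \frac{1435}{\frac{3498604}{4940873} + \frac{883891}{2423438}} = - \frac{1435}{\frac{12845843057395}{11973899381374}} = \left(-1435\right) \frac{11973899381374}{12845843057395} = - \frac{3436509122454338}{2569168611479} \approx -1337.6$)
$\frac{I{\left(E{\left(-29,27 \right)} \right)}}{U} = \frac{\left(-29 + 27\right)^{2}}{- \frac{3436509122454338}{2569168611479}} = \left(-2\right)^{2} \left(- \frac{2569168611479}{3436509122454338}\right) = 4 \left(- \frac{2569168611479}{3436509122454338}\right) = - \frac{5138337222958}{1718254561227169}$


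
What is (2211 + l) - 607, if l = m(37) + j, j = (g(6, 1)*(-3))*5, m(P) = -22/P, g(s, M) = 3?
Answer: 57661/37 ≈ 1558.4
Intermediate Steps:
j = -45 (j = (3*(-3))*5 = -9*5 = -45)
l = -1687/37 (l = -22/37 - 45 = -1687/37 ≈ -45.595)
(2211 + l) - 607 = (2211 - 1687/37) - 607 = 80120/37 - 607 = 57661/37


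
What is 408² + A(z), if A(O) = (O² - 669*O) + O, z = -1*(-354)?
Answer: 55308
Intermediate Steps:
z = 354
A(O) = O² - 668*O
408² + A(z) = 408² + 354*(-668 + 354) = 166464 + 354*(-314) = 166464 - 111156 = 55308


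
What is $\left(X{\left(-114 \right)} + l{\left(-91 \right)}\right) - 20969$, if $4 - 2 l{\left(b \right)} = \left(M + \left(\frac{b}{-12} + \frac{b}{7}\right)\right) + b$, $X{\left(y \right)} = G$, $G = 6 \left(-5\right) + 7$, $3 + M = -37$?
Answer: $- \frac{502123}{24} \approx -20922.0$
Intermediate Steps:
$M = -40$ ($M = -3 - 37 = -40$)
$G = -23$ ($G = -30 + 7 = -23$)
$X{\left(y \right)} = -23$
$l{\left(b \right)} = 22 - \frac{89 b}{168}$ ($l{\left(b \right)} = 2 - \frac{\left(-40 + \left(\frac{b}{-12} + \frac{b}{7}\right)\right) + b}{2} = 2 - \frac{\left(-40 + \left(b \left(- \frac{1}{12}\right) + b \frac{1}{7}\right)\right) + b}{2} = 2 - \frac{\left(-40 + \left(- \frac{b}{12} + \frac{b}{7}\right)\right) + b}{2} = 2 - \frac{\left(-40 + \frac{5 b}{84}\right) + b}{2} = 2 - \frac{-40 + \frac{89 b}{84}}{2} = 2 - \left(-20 + \frac{89 b}{168}\right) = 22 - \frac{89 b}{168}$)
$\left(X{\left(-114 \right)} + l{\left(-91 \right)}\right) - 20969 = \left(-23 + \left(22 - - \frac{1157}{24}\right)\right) - 20969 = \left(-23 + \left(22 + \frac{1157}{24}\right)\right) - 20969 = \left(-23 + \frac{1685}{24}\right) - 20969 = \frac{1133}{24} - 20969 = - \frac{502123}{24}$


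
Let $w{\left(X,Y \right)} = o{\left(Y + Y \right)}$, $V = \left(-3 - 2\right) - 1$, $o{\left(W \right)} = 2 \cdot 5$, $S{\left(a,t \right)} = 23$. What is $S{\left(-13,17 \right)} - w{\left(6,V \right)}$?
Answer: $13$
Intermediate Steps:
$o{\left(W \right)} = 10$
$V = -6$ ($V = -5 - 1 = -6$)
$w{\left(X,Y \right)} = 10$
$S{\left(-13,17 \right)} - w{\left(6,V \right)} = 23 - 10 = 13$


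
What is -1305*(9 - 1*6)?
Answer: -3915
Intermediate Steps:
-1305*(9 - 1*6) = -1305*(9 - 6) = -1305*3 = -3915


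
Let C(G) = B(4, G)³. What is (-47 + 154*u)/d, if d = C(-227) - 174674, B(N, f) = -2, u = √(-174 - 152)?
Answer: 47/174682 - 77*I*√326/87341 ≈ 0.00026906 - 0.015918*I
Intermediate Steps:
u = I*√326 (u = √(-326) = I*√326 ≈ 18.055*I)
C(G) = -8 (C(G) = (-2)³ = -8)
d = -174682 (d = -8 - 174674 = -174682)
(-47 + 154*u)/d = (-47 + 154*(I*√326))/(-174682) = (-47 + 154*I*√326)*(-1/174682) = 47/174682 - 77*I*√326/87341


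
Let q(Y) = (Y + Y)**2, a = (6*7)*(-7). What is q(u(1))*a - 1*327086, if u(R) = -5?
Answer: -356486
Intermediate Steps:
a = -294 (a = 42*(-7) = -294)
q(Y) = 4*Y**2 (q(Y) = (2*Y)**2 = 4*Y**2)
q(u(1))*a - 1*327086 = (4*(-5)**2)*(-294) - 1*327086 = (4*25)*(-294) - 327086 = 100*(-294) - 327086 = -29400 - 327086 = -356486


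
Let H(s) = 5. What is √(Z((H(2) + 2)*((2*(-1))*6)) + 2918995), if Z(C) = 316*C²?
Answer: √5148691 ≈ 2269.1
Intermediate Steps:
√(Z((H(2) + 2)*((2*(-1))*6)) + 2918995) = √(316*((5 + 2)*((2*(-1))*6))² + 2918995) = √(316*(7*(-2*6))² + 2918995) = √(316*(7*(-12))² + 2918995) = √(316*(-84)² + 2918995) = √(316*7056 + 2918995) = √(2229696 + 2918995) = √5148691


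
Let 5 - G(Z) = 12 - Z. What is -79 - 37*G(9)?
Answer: -153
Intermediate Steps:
G(Z) = -7 + Z (G(Z) = 5 - (12 - Z) = 5 + (-12 + Z) = -7 + Z)
-79 - 37*G(9) = -79 - 37*(-7 + 9) = -79 - 37*2 = -79 - 74 = -153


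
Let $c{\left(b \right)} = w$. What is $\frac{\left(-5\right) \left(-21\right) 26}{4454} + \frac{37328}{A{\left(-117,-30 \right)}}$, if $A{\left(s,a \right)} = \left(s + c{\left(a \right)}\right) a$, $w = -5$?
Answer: $\frac{22031339}{2037705} \approx 10.812$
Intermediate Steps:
$c{\left(b \right)} = -5$
$A{\left(s,a \right)} = a \left(-5 + s\right)$ ($A{\left(s,a \right)} = \left(s - 5\right) a = \left(-5 + s\right) a = a \left(-5 + s\right)$)
$\frac{\left(-5\right) \left(-21\right) 26}{4454} + \frac{37328}{A{\left(-117,-30 \right)}} = \frac{\left(-5\right) \left(-21\right) 26}{4454} + \frac{37328}{\left(-30\right) \left(-5 - 117\right)} = 105 \cdot 26 \cdot \frac{1}{4454} + \frac{37328}{\left(-30\right) \left(-122\right)} = 2730 \cdot \frac{1}{4454} + \frac{37328}{3660} = \frac{1365}{2227} + 37328 \cdot \frac{1}{3660} = \frac{1365}{2227} + \frac{9332}{915} = \frac{22031339}{2037705}$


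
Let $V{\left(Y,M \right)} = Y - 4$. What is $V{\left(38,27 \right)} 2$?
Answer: $68$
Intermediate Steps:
$V{\left(Y,M \right)} = -4 + Y$
$V{\left(38,27 \right)} 2 = \left(-4 + 38\right) 2 = 34 \cdot 2 = 68$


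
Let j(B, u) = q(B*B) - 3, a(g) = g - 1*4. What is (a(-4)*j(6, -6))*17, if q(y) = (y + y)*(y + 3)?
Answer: -381480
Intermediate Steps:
q(y) = 2*y*(3 + y) (q(y) = (2*y)*(3 + y) = 2*y*(3 + y))
a(g) = -4 + g (a(g) = g - 4 = -4 + g)
j(B, u) = -3 + 2*B²*(3 + B²) (j(B, u) = 2*(B*B)*(3 + B*B) - 3 = 2*B²*(3 + B²) - 3 = -3 + 2*B²*(3 + B²))
(a(-4)*j(6, -6))*17 = ((-4 - 4)*(-3 + 2*6²*(3 + 6²)))*17 = -8*(-3 + 2*36*(3 + 36))*17 = -8*(-3 + 2*36*39)*17 = -8*(-3 + 2808)*17 = -8*2805*17 = -22440*17 = -381480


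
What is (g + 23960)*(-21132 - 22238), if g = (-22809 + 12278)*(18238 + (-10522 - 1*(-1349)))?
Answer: 4139213500350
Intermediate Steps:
g = -95463515 (g = -10531*(18238 + (-10522 + 1349)) = -10531*(18238 - 9173) = -10531*9065 = -95463515)
(g + 23960)*(-21132 - 22238) = (-95463515 + 23960)*(-21132 - 22238) = -95439555*(-43370) = 4139213500350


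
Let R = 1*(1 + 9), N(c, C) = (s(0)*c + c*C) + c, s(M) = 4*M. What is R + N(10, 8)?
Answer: 100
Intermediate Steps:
N(c, C) = c + C*c (N(c, C) = ((4*0)*c + c*C) + c = (0*c + C*c) + c = (0 + C*c) + c = C*c + c = c + C*c)
R = 10 (R = 1*10 = 10)
R + N(10, 8) = 10 + 10*(1 + 8) = 10 + 10*9 = 10 + 90 = 100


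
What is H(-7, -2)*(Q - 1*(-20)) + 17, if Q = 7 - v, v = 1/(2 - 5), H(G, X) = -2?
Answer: -113/3 ≈ -37.667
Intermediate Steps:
v = -1/3 (v = 1/(-3) = -1/3 ≈ -0.33333)
Q = 22/3 (Q = 7 - 1*(-1/3) = 7 + 1/3 = 22/3 ≈ 7.3333)
H(-7, -2)*(Q - 1*(-20)) + 17 = -2*(22/3 - 1*(-20)) + 17 = -2*(22/3 + 20) + 17 = -2*82/3 + 17 = -164/3 + 17 = -113/3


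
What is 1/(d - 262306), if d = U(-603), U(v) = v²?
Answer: 1/101303 ≈ 9.8714e-6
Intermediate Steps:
d = 363609 (d = (-603)² = 363609)
1/(d - 262306) = 1/(363609 - 262306) = 1/101303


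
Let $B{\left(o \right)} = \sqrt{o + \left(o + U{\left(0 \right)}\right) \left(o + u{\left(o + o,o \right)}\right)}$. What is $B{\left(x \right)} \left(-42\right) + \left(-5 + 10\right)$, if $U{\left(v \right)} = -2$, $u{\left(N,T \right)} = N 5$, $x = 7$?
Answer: $5 - 588 \sqrt{2} \approx -826.56$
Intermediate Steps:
$u{\left(N,T \right)} = 5 N$
$B{\left(o \right)} = \sqrt{o + 11 o \left(-2 + o\right)}$ ($B{\left(o \right)} = \sqrt{o + \left(o - 2\right) \left(o + 5 \left(o + o\right)\right)} = \sqrt{o + \left(-2 + o\right) \left(o + 5 \cdot 2 o\right)} = \sqrt{o + \left(-2 + o\right) \left(o + 10 o\right)} = \sqrt{o + \left(-2 + o\right) 11 o} = \sqrt{o + 11 o \left(-2 + o\right)}$)
$B{\left(x \right)} \left(-42\right) + \left(-5 + 10\right) = \sqrt{7 \left(-21 + 11 \cdot 7\right)} \left(-42\right) + \left(-5 + 10\right) = \sqrt{7 \left(-21 + 77\right)} \left(-42\right) + 5 = \sqrt{7 \cdot 56} \left(-42\right) + 5 = \sqrt{392} \left(-42\right) + 5 = 14 \sqrt{2} \left(-42\right) + 5 = - 588 \sqrt{2} + 5 = 5 - 588 \sqrt{2}$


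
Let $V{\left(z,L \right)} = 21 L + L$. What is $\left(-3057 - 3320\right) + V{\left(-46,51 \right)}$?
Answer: $-5255$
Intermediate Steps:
$V{\left(z,L \right)} = 22 L$
$\left(-3057 - 3320\right) + V{\left(-46,51 \right)} = \left(-3057 - 3320\right) + 22 \cdot 51 = -6377 + 1122 = -5255$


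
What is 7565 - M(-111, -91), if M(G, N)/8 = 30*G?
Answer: 34205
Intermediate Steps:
M(G, N) = 240*G (M(G, N) = 8*(30*G) = 240*G)
7565 - M(-111, -91) = 7565 - 240*(-111) = 7565 - 1*(-26640) = 7565 + 26640 = 34205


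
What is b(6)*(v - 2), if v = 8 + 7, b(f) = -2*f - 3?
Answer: -195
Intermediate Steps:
b(f) = -3 - 2*f
v = 15
b(6)*(v - 2) = (-3 - 2*6)*(15 - 2) = (-3 - 12)*13 = -15*13 = -195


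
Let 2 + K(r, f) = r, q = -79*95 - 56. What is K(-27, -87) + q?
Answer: -7590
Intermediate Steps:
q = -7561 (q = -7505 - 56 = -7561)
K(r, f) = -2 + r
K(-27, -87) + q = (-2 - 27) - 7561 = -29 - 7561 = -7590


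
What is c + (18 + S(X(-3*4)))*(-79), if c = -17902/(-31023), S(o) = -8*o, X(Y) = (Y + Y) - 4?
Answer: -593079812/31023 ≈ -19117.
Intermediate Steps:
X(Y) = -4 + 2*Y (X(Y) = 2*Y - 4 = -4 + 2*Y)
c = 17902/31023 (c = -17902*(-1/31023) = 17902/31023 ≈ 0.57706)
c + (18 + S(X(-3*4)))*(-79) = 17902/31023 + (18 - 8*(-4 + 2*(-3*4)))*(-79) = 17902/31023 + (18 - 8*(-4 + 2*(-12)))*(-79) = 17902/31023 + (18 - 8*(-4 - 24))*(-79) = 17902/31023 + (18 - 8*(-28))*(-79) = 17902/31023 + (18 + 224)*(-79) = 17902/31023 + 242*(-79) = 17902/31023 - 19118 = -593079812/31023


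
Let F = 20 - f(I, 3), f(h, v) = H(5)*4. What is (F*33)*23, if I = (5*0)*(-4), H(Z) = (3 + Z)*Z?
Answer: -106260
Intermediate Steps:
H(Z) = Z*(3 + Z)
I = 0 (I = 0*(-4) = 0)
f(h, v) = 160 (f(h, v) = (5*(3 + 5))*4 = (5*8)*4 = 40*4 = 160)
F = -140 (F = 20 - 1*160 = 20 - 160 = -140)
(F*33)*23 = -140*33*23 = -4620*23 = -106260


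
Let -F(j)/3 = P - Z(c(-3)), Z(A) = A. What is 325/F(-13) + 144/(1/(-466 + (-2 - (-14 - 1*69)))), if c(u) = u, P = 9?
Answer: -1996165/36 ≈ -55449.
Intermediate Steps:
F(j) = -36 (F(j) = -3*(9 - 1*(-3)) = -3*(9 + 3) = -3*12 = -36)
325/F(-13) + 144/(1/(-466 + (-2 - (-14 - 1*69)))) = 325/(-36) + 144/(1/(-466 + (-2 - (-14 - 1*69)))) = 325*(-1/36) + 144/(1/(-466 + (-2 - (-14 - 69)))) = -325/36 + 144/(1/(-466 + (-2 - 1*(-83)))) = -325/36 + 144/(1/(-466 + (-2 + 83))) = -325/36 + 144/(1/(-466 + 81)) = -325/36 + 144/(1/(-385)) = -325/36 + 144/(-1/385) = -325/36 + 144*(-385) = -325/36 - 55440 = -1996165/36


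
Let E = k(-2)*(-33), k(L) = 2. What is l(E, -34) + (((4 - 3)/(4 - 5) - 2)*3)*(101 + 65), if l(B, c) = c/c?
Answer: -1493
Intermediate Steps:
E = -66 (E = 2*(-33) = -66)
l(B, c) = 1
l(E, -34) + (((4 - 3)/(4 - 5) - 2)*3)*(101 + 65) = 1 + (((4 - 3)/(4 - 5) - 2)*3)*(101 + 65) = 1 + ((1/(-1) - 2)*3)*166 = 1 + ((1*(-1) - 2)*3)*166 = 1 + ((-1 - 2)*3)*166 = 1 - 3*3*166 = 1 - 9*166 = 1 - 1494 = -1493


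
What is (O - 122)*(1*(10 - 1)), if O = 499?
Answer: 3393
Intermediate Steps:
(O - 122)*(1*(10 - 1)) = (499 - 122)*(1*(10 - 1)) = 377*(1*9) = 377*9 = 3393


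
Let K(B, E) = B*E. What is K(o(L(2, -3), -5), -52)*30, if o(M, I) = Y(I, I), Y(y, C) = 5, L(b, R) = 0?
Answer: -7800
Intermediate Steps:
o(M, I) = 5
K(o(L(2, -3), -5), -52)*30 = (5*(-52))*30 = -260*30 = -7800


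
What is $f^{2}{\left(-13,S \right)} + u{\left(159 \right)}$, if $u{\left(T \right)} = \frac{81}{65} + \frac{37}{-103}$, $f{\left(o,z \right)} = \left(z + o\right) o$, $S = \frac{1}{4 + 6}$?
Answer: $\frac{3765827291}{133900} \approx 28124.0$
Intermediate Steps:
$S = \frac{1}{10} \approx 0.1$
$f{\left(o,z \right)} = o \left(o + z\right)$ ($f{\left(o,z \right)} = \left(o + z\right) o = o \left(o + z\right)$)
$u{\left(T \right)} = \frac{5938}{6695}$ ($u{\left(T \right)} = 81 \cdot \frac{1}{65} + 37 \left(- \frac{1}{103}\right) = \frac{81}{65} - \frac{37}{103} = \frac{5938}{6695}$)
$f^{2}{\left(-13,S \right)} + u{\left(159 \right)} = \left(- 13 \left(-13 + \frac{1}{10}\right)\right)^{2} + \frac{5938}{6695} = \left(\left(-13\right) \left(- \frac{129}{10}\right)\right)^{2} + \frac{5938}{6695} = \left(\frac{1677}{10}\right)^{2} + \frac{5938}{6695} = \frac{2812329}{100} + \frac{5938}{6695} = \frac{3765827291}{133900}$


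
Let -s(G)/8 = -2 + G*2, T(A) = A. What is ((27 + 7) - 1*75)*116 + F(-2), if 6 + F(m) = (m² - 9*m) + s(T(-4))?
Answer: -4660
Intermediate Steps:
s(G) = 16 - 16*G (s(G) = -8*(-2 + G*2) = -8*(-2 + 2*G) = 16 - 16*G)
F(m) = 74 + m² - 9*m (F(m) = -6 + ((m² - 9*m) + (16 - 16*(-4))) = -6 + ((m² - 9*m) + (16 + 64)) = -6 + ((m² - 9*m) + 80) = -6 + (80 + m² - 9*m) = 74 + m² - 9*m)
((27 + 7) - 1*75)*116 + F(-2) = ((27 + 7) - 1*75)*116 + (74 + (-2)² - 9*(-2)) = (34 - 75)*116 + (74 + 4 + 18) = -41*116 + 96 = -4756 + 96 = -4660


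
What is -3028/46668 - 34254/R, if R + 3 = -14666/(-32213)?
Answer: 12873586944473/956378991 ≈ 13461.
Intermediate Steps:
R = -81973/32213 (R = -3 - 14666/(-32213) = -3 - 14666*(-1/32213) = -3 + 14666/32213 = -81973/32213 ≈ -2.5447)
-3028/46668 - 34254/R = -3028/46668 - 34254/(-81973/32213) = -3028*1/46668 - 34254*(-32213/81973) = -757/11667 + 1103424102/81973 = 12873586944473/956378991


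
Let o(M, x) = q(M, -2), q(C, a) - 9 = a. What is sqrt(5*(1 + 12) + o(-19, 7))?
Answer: 6*sqrt(2) ≈ 8.4853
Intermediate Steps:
q(C, a) = 9 + a
o(M, x) = 7 (o(M, x) = 9 - 2 = 7)
sqrt(5*(1 + 12) + o(-19, 7)) = sqrt(5*(1 + 12) + 7) = sqrt(5*13 + 7) = sqrt(65 + 7) = sqrt(72) = 6*sqrt(2)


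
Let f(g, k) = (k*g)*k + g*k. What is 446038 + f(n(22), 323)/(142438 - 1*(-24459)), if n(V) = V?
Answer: 74444706430/166897 ≈ 4.4605e+5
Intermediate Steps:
f(g, k) = g*k + g*k² (f(g, k) = (g*k)*k + g*k = g*k² + g*k = g*k + g*k²)
446038 + f(n(22), 323)/(142438 - 1*(-24459)) = 446038 + (22*323*(1 + 323))/(142438 - 1*(-24459)) = 446038 + (22*323*324)/(142438 + 24459) = 446038 + 2302344/166897 = 74444706430/166897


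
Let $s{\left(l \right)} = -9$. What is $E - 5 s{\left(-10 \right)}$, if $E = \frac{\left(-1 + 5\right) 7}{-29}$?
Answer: $\frac{1277}{29} \approx 44.034$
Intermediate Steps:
$E = - \frac{28}{29}$ ($E = 4 \cdot 7 \left(- \frac{1}{29}\right) = 28 \left(- \frac{1}{29}\right) = - \frac{28}{29} \approx -0.96552$)
$E - 5 s{\left(-10 \right)} = - \frac{28}{29} - -45 = - \frac{28}{29} + 45 = \frac{1277}{29}$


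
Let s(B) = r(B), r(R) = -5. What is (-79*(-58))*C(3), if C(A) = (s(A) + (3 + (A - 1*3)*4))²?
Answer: 18328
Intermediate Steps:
s(B) = -5
C(A) = (-14 + 4*A)² (C(A) = (-5 + (3 + (A - 1*3)*4))² = (-5 + (3 + (A - 3)*4))² = (-5 + (3 + (-3 + A)*4))² = (-5 + (3 + (-12 + 4*A)))² = (-5 + (-9 + 4*A))² = (-14 + 4*A)²)
(-79*(-58))*C(3) = (-79*(-58))*(4*(-7 + 2*3)²) = 4582*(4*(-7 + 6)²) = 4582*(4*(-1)²) = 4582*(4*1) = 4582*4 = 18328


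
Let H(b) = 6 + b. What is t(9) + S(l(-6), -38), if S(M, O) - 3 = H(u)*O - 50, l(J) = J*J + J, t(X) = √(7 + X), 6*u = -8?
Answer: -661/3 ≈ -220.33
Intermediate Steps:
u = -4/3 (u = (⅙)*(-8) = -4/3 ≈ -1.3333)
l(J) = J + J² (l(J) = J² + J = J + J²)
S(M, O) = -47 + 14*O/3 (S(M, O) = 3 + ((6 - 4/3)*O - 50) = 3 + (14*O/3 - 50) = 3 + (-50 + 14*O/3) = -47 + 14*O/3)
t(9) + S(l(-6), -38) = √(7 + 9) + (-47 + (14/3)*(-38)) = √16 + (-47 - 532/3) = 4 - 673/3 = -661/3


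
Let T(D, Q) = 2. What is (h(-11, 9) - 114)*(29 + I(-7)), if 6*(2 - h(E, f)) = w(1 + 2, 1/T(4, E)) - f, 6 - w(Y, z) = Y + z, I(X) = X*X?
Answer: -17303/2 ≈ -8651.5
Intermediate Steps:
I(X) = X**2
w(Y, z) = 6 - Y - z (w(Y, z) = 6 - (Y + z) = 6 + (-Y - z) = 6 - Y - z)
h(E, f) = 19/12 + f/6 (h(E, f) = 2 - ((6 - (1 + 2) - 1/2) - f)/6 = 2 - ((6 - 1*3 - 1*1/2) - f)/6 = 2 - ((6 - 3 - 1/2) - f)/6 = 2 - (5/2 - f)/6 = 2 + (-5/12 + f/6) = 19/12 + f/6)
(h(-11, 9) - 114)*(29 + I(-7)) = ((19/12 + (1/6)*9) - 114)*(29 + (-7)**2) = ((19/12 + 3/2) - 114)*(29 + 49) = (37/12 - 114)*78 = -1331/12*78 = -17303/2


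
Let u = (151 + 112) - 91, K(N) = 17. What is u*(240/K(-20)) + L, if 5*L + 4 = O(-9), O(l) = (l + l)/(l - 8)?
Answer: 41270/17 ≈ 2427.6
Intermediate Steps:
O(l) = 2*l/(-8 + l) (O(l) = (2*l)/(-8 + l) = 2*l/(-8 + l))
u = 172 (u = 263 - 91 = 172)
L = -10/17 (L = -⅘ + (2*(-9)/(-8 - 9))/5 = -⅘ + (2*(-9)/(-17))/5 = -⅘ + (2*(-9)*(-1/17))/5 = -⅘ + (⅕)*(18/17) = -⅘ + 18/85 = -10/17 ≈ -0.58823)
u*(240/K(-20)) + L = 172*(240/17) - 10/17 = 41280/17 - 10/17 = 41270/17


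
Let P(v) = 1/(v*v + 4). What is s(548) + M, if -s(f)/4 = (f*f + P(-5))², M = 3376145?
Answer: -303371134820011/841 ≈ -3.6073e+11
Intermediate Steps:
P(v) = 1/(4 + v²) (P(v) = 1/(v² + 4) = 1/(4 + v²))
s(f) = -4*(1/29 + f²)² (s(f) = -4*(f*f + 1/(4 + (-5)²))² = -4*(f² + 1/(4 + 25))² = -4*(f² + 1/29)² = -4*(1/29 + f²)²)
s(548) + M = -4*(1 + 29*548²)²/841 + 3376145 = -4*(1 + 29*300304)²/841 + 3376145 = -4*(1 + 8708816)²/841 + 3376145 = -4/841*8708817² + 3376145 = -4/841*75843493539489 + 3376145 = -303373974157956/841 + 3376145 = -303371134820011/841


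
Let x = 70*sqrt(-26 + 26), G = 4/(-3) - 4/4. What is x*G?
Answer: 0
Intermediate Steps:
G = -7/3 (G = 4*(-1/3) - 4*1/4 = -4/3 - 1 = -7/3 ≈ -2.3333)
x = 0 (x = 70*sqrt(0) = 70*0 = 0)
x*G = 0*(-7/3) = 0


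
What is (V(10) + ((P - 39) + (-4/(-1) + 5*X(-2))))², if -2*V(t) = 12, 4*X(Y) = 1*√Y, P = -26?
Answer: 35887/8 - 335*I*√2/2 ≈ 4485.9 - 236.88*I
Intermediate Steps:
X(Y) = √Y/4 (X(Y) = (1*√Y)/4 = √Y/4)
V(t) = -6 (V(t) = -½*12 = -6)
(V(10) + ((P - 39) + (-4/(-1) + 5*X(-2))))² = (-6 + ((-26 - 39) + (-4/(-1) + 5*(√(-2)/4))))² = (-6 + (-65 + (-4*(-1) + 5*((I*√2)/4))))² = (-6 + (-65 + (4 + 5*(I*√2/4))))² = (-6 + (-65 + (4 + 5*I*√2/4)))² = (-6 + (-61 + 5*I*√2/4))² = (-67 + 5*I*√2/4)²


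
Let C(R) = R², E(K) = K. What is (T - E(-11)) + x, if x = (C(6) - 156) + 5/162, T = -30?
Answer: -22513/162 ≈ -138.97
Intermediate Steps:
x = -19435/162 (x = (6² - 156) + 5/162 = (36 - 156) + 5*(1/162) = -120 + 5/162 = -19435/162 ≈ -119.97)
(T - E(-11)) + x = (-30 - 1*(-11)) - 19435/162 = (-30 + 11) - 19435/162 = -19 - 19435/162 = -22513/162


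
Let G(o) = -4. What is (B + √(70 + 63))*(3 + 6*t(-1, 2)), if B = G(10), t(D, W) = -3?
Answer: 60 - 15*√133 ≈ -112.99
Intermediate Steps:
B = -4
(B + √(70 + 63))*(3 + 6*t(-1, 2)) = (-4 + √(70 + 63))*(3 + 6*(-3)) = (-4 + √133)*(3 - 18) = (-4 + √133)*(-15) = 60 - 15*√133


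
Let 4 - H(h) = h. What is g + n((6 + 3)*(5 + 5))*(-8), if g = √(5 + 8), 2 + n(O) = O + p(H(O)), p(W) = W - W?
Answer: -704 + √13 ≈ -700.39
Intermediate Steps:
H(h) = 4 - h
p(W) = 0
n(O) = -2 + O (n(O) = -2 + (O + 0) = -2 + O)
g = √13 ≈ 3.6056
g + n((6 + 3)*(5 + 5))*(-8) = √13 + (-2 + (6 + 3)*(5 + 5))*(-8) = √13 + (-2 + 9*10)*(-8) = √13 + (-2 + 90)*(-8) = √13 + 88*(-8) = √13 - 704 = -704 + √13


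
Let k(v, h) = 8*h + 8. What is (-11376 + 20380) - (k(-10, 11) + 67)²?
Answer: -17565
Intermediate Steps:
k(v, h) = 8 + 8*h
(-11376 + 20380) - (k(-10, 11) + 67)² = (-11376 + 20380) - ((8 + 8*11) + 67)² = 9004 - ((8 + 88) + 67)² = 9004 - (96 + 67)² = 9004 - 1*163² = 9004 - 1*26569 = 9004 - 26569 = -17565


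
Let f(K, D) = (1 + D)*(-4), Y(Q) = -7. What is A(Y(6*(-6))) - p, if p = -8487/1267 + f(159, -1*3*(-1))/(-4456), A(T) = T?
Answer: -215308/705719 ≈ -0.30509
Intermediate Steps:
f(K, D) = -4 - 4*D
p = -4724725/705719 (p = -8487/1267 + (-4 - 4*(-1*3)*(-1))/(-4456) = -8487*1/1267 + (-4 - (-12)*(-1))*(-1/4456) = -8487/1267 + (-4 - 4*3)*(-1/4456) = -8487/1267 + (-4 - 12)*(-1/4456) = -8487/1267 - 16*(-1/4456) = -8487/1267 + 2/557 = -4724725/705719 ≈ -6.6949)
A(Y(6*(-6))) - p = -7 - 1*(-4724725/705719) = -7 + 4724725/705719 = -215308/705719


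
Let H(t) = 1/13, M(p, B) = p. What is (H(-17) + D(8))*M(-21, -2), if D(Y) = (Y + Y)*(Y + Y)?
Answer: -69909/13 ≈ -5377.6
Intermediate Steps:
H(t) = 1/13
D(Y) = 4*Y² (D(Y) = (2*Y)*(2*Y) = 4*Y²)
(H(-17) + D(8))*M(-21, -2) = (1/13 + 4*8²)*(-21) = (1/13 + 4*64)*(-21) = (1/13 + 256)*(-21) = (3329/13)*(-21) = -69909/13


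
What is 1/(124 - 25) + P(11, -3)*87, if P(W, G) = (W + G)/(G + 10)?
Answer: 68911/693 ≈ 99.439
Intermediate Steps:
P(W, G) = (G + W)/(10 + G)
1/(124 - 25) + P(11, -3)*87 = 1/(124 - 25) + ((-3 + 11)/(10 - 3))*87 = 1/99 + (8/7)*87 = 1/99 + 696/7 = 68911/693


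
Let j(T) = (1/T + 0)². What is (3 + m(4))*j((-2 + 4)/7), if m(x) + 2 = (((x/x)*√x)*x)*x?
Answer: 1617/4 ≈ 404.25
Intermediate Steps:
m(x) = -2 + x^(5/2) (m(x) = -2 + (((x/x)*√x)*x)*x = -2 + ((1*√x)*x)*x = -2 + (√x*x)*x = -2 + x^(3/2)*x = -2 + x^(5/2))
j(T) = T⁻² (j(T) = (1/T + 0)² = (1/T)² = T⁻²)
(3 + m(4))*j((-2 + 4)/7) = (3 + (-2 + 4^(5/2)))/((-2 + 4)/7)² = (3 + (-2 + 32))/(2*(⅐))² = (3 + 30)/(2/7)² = 33*(49/4) = 1617/4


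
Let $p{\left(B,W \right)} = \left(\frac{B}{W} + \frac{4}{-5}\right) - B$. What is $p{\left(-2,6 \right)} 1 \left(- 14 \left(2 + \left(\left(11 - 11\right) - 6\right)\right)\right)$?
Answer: $\frac{728}{15} \approx 48.533$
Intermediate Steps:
$p{\left(B,W \right)} = - \frac{4}{5} - B + \frac{B}{W}$ ($p{\left(B,W \right)} = \left(\frac{B}{W} + 4 \left(- \frac{1}{5}\right)\right) - B = \left(\frac{B}{W} - \frac{4}{5}\right) - B = \left(- \frac{4}{5} + \frac{B}{W}\right) - B = - \frac{4}{5} - B + \frac{B}{W}$)
$p{\left(-2,6 \right)} 1 \left(- 14 \left(2 + \left(\left(11 - 11\right) - 6\right)\right)\right) = \left(- \frac{4}{5} - -2 - \frac{2}{6}\right) 1 \left(- 14 \left(2 + \left(\left(11 - 11\right) - 6\right)\right)\right) = \left(- \frac{4}{5} + 2 - \frac{1}{3}\right) 1 \left(- 14 \left(2 + \left(0 - 6\right)\right)\right) = \left(- \frac{4}{5} + 2 - \frac{1}{3}\right) 1 \left(- 14 \left(2 - 6\right)\right) = \frac{13}{15} \cdot 1 \left(\left(-14\right) \left(-4\right)\right) = \frac{13}{15} \cdot 56 = \frac{728}{15}$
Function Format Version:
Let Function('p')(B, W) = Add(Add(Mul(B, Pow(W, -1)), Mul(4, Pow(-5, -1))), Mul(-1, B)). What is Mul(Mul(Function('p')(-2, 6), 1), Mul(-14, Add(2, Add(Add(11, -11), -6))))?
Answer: Rational(728, 15) ≈ 48.533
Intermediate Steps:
Function('p')(B, W) = Add(Rational(-4, 5), Mul(-1, B), Mul(B, Pow(W, -1))) (Function('p')(B, W) = Add(Add(Mul(B, Pow(W, -1)), Mul(4, Rational(-1, 5))), Mul(-1, B)) = Add(Add(Mul(B, Pow(W, -1)), Rational(-4, 5)), Mul(-1, B)) = Add(Add(Rational(-4, 5), Mul(B, Pow(W, -1))), Mul(-1, B)) = Add(Rational(-4, 5), Mul(-1, B), Mul(B, Pow(W, -1))))
Mul(Mul(Function('p')(-2, 6), 1), Mul(-14, Add(2, Add(Add(11, -11), -6)))) = Mul(Mul(Add(Rational(-4, 5), Mul(-1, -2), Mul(-2, Pow(6, -1))), 1), Mul(-14, Add(2, Add(Add(11, -11), -6)))) = Mul(Mul(Add(Rational(-4, 5), 2, Mul(-2, Rational(1, 6))), 1), Mul(-14, Add(2, Add(0, -6)))) = Mul(Mul(Add(Rational(-4, 5), 2, Rational(-1, 3)), 1), Mul(-14, Add(2, -6))) = Mul(Mul(Rational(13, 15), 1), Mul(-14, -4)) = Mul(Rational(13, 15), 56) = Rational(728, 15)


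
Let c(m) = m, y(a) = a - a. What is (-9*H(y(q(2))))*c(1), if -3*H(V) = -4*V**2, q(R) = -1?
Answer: 0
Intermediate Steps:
y(a) = 0
H(V) = 4*V**2/3 (H(V) = -(-4)*V**2/3 = 4*V**2/3)
(-9*H(y(q(2))))*c(1) = -12*0**2*1 = -12*0*1 = -9*0*1 = 0*1 = 0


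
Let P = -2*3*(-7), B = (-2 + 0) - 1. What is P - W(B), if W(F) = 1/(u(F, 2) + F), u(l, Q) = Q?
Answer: 43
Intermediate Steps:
B = -3 (B = -2 - 1 = -3)
W(F) = 1/(2 + F)
P = 42 (P = -6*(-7) = 42)
P - W(B) = 42 - 1/(2 - 3) = 42 - 1/(-1) = 42 - 1*(-1) = 42 + 1 = 43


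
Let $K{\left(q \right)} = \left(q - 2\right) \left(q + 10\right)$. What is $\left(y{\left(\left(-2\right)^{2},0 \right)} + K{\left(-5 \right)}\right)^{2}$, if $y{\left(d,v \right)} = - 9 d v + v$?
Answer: $1225$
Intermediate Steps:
$y{\left(d,v \right)} = v - 9 d v$ ($y{\left(d,v \right)} = - 9 d v + v = v - 9 d v$)
$K{\left(q \right)} = \left(-2 + q\right) \left(10 + q\right)$
$\left(y{\left(\left(-2\right)^{2},0 \right)} + K{\left(-5 \right)}\right)^{2} = \left(0 \left(1 - 9 \left(-2\right)^{2}\right) + \left(-20 + \left(-5\right)^{2} + 8 \left(-5\right)\right)\right)^{2} = \left(0 \left(1 - 36\right) - 35\right)^{2} = \left(0 \left(-35\right) - 35\right)^{2} = \left(0 - 35\right)^{2} = \left(-35\right)^{2} = 1225$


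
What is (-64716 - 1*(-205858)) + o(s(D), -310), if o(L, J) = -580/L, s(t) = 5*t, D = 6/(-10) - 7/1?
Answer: 2681988/19 ≈ 1.4116e+5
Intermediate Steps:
D = -38/5 (D = 6*(-1/10) - 7*1 = -3/5 - 7 = -38/5 ≈ -7.6000)
(-64716 - 1*(-205858)) + o(s(D), -310) = (-64716 - 1*(-205858)) - 580/(5*(-38/5)) = (-64716 + 205858) - 580/(-38) = 141142 - 580*(-1/38) = 141142 + 290/19 = 2681988/19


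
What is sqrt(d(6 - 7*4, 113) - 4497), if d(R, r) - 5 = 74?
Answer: 47*I*sqrt(2) ≈ 66.468*I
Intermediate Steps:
d(R, r) = 79 (d(R, r) = 5 + 74 = 79)
sqrt(d(6 - 7*4, 113) - 4497) = sqrt(79 - 4497) = sqrt(-4418) = 47*I*sqrt(2)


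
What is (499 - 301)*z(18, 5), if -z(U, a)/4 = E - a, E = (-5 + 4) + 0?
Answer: 4752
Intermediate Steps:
E = -1 (E = -1 + 0 = -1)
z(U, a) = 4 + 4*a (z(U, a) = -4*(-1 - a) = 4 + 4*a)
(499 - 301)*z(18, 5) = (499 - 301)*(4 + 4*5) = 198*(4 + 20) = 198*24 = 4752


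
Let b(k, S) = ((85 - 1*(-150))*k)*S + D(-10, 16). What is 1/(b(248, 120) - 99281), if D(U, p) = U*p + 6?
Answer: 1/6894165 ≈ 1.4505e-7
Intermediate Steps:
D(U, p) = 6 + U*p
b(k, S) = -154 + 235*S*k (b(k, S) = ((85 - 1*(-150))*k)*S + (6 - 10*16) = ((85 + 150)*k)*S + (6 - 160) = (235*k)*S - 154 = 235*S*k - 154 = -154 + 235*S*k)
1/(b(248, 120) - 99281) = 1/((-154 + 235*120*248) - 99281) = 1/((-154 + 6993600) - 99281) = 1/(6993446 - 99281) = 1/6894165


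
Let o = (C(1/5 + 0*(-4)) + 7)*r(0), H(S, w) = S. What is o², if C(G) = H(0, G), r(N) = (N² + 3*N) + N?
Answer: 0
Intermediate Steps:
r(N) = N² + 4*N
C(G) = 0
o = 0 (o = (0 + 7)*(0*(4 + 0)) = 7*(0*4) = 7*0 = 0)
o² = 0² = 0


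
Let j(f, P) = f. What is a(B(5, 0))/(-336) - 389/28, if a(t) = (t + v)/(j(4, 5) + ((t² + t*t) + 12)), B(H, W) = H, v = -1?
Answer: -77023/5544 ≈ -13.893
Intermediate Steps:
a(t) = (-1 + t)/(16 + 2*t²) (a(t) = (t - 1)/(4 + ((t² + t*t) + 12)) = (-1 + t)/(4 + ((t² + t²) + 12)) = (-1 + t)/(4 + (2*t² + 12)) = (-1 + t)/(4 + (12 + 2*t²)) = (-1 + t)/(16 + 2*t²))
a(B(5, 0))/(-336) - 389/28 = ((-1 + 5)/(2*(8 + 5²)))/(-336) - 389/28 = ((½)*4/(8 + 25))*(-1/336) - 389*1/28 = ((½)*4/33)*(-1/336) - 389/28 = ((½)*(1/33)*4)*(-1/336) - 389/28 = (2/33)*(-1/336) - 389/28 = -1/5544 - 389/28 = -77023/5544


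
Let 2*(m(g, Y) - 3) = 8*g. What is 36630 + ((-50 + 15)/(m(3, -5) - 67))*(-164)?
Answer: 474755/13 ≈ 36520.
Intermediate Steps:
m(g, Y) = 3 + 4*g (m(g, Y) = 3 + (8*g)/2 = 3 + 4*g)
36630 + ((-50 + 15)/(m(3, -5) - 67))*(-164) = 36630 + ((-50 + 15)/((3 + 4*3) - 67))*(-164) = 36630 - 35/((3 + 12) - 67)*(-164) = 36630 - 35/(15 - 67)*(-164) = 36630 - 35/(-52)*(-164) = 36630 - 35*(-1/52)*(-164) = 36630 + (35/52)*(-164) = 36630 - 1435/13 = 474755/13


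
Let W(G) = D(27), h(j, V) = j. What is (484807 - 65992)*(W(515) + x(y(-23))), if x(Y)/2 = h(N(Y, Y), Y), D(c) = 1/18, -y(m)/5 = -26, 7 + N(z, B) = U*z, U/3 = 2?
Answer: 1295022515/2 ≈ 6.4751e+8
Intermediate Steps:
U = 6 (U = 3*2 = 6)
N(z, B) = -7 + 6*z
y(m) = 130 (y(m) = -5*(-26) = 130)
D(c) = 1/18
x(Y) = -14 + 12*Y (x(Y) = 2*(-7 + 6*Y) = -14 + 12*Y)
W(G) = 1/18
(484807 - 65992)*(W(515) + x(y(-23))) = (484807 - 65992)*(1/18 + (-14 + 12*130)) = 418815*(1/18 + (-14 + 1560)) = 418815*(1/18 + 1546) = 418815*(27829/18) = 1295022515/2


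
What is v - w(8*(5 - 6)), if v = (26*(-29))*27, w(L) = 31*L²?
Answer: -22342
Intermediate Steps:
v = -20358 (v = -754*27 = -20358)
v - w(8*(5 - 6)) = -20358 - 31*(8*(5 - 6))² = -20358 - 31*(8*(-1))² = -20358 - 31*(-8)² = -20358 - 31*64 = -20358 - 1*1984 = -20358 - 1984 = -22342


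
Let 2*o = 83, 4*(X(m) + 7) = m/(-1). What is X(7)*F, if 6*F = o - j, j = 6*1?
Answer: -2485/48 ≈ -51.771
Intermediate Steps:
X(m) = -7 - m/4 (X(m) = -7 + (m/(-1))/4 = -7 + (m*(-1))/4 = -7 + (-m)/4 = -7 - m/4)
o = 83/2 (o = (½)*83 = 83/2 ≈ 41.500)
j = 6
F = 71/12 (F = (83/2 - 1*6)/6 = (83/2 - 6)/6 = (⅙)*(71/2) = 71/12 ≈ 5.9167)
X(7)*F = (-7 - ¼*7)*(71/12) = (-7 - 7/4)*(71/12) = -35/4*71/12 = -2485/48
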